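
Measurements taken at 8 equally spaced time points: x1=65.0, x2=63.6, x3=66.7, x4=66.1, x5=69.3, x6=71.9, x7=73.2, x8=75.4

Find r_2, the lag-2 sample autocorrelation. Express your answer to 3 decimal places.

0.281

Mean x̄ = (65.0 + 63.6 + 66.7 + 66.1 + 69.3 + 71.9 + 73.2 + 75.4)/8 = 68.9000
Deviations from mean: -3.9000, -5.3000, -2.2000, -2.8000, 0.4000, 3.0000, 4.3000, 6.5000
Σ(x_t−x̄)(x_{t+2}−x̄) = (8.5800) + (14.8400) + (-0.8800) + (-8.4000) + (1.7200) + (19.5000) = 35.3600
Denominator Σ(x_t−x̄)² = 125.8800
r_2 = 35.3600 / 125.8800 = 0.281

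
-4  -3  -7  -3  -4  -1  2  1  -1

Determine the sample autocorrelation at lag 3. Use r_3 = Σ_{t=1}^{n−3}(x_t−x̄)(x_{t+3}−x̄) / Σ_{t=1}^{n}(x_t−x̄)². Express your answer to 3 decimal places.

-0.172

Mean x̄ = (-4 − 3 − 7 − 3 − 4 − 1 + 2 + 1 − 1)/9 = -2.2222
Σ(x_t−x̄)(x_{t+3}−x̄) = (1.3827) + (1.3827) + (-5.8395) + (-3.2840) + (-5.7284) + (1.4938) = -10.5926
Denominator Σ(x_t−x̄)² = 61.5556
r_3 = -10.5926 / 61.5556 = -0.172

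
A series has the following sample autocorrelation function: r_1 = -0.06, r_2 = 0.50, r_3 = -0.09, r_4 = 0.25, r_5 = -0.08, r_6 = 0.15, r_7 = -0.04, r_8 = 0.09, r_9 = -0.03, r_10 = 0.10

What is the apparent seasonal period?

2

The largest autocorrelation is r_2 = 0.50, with weaker echoes at lags 4 (0.25) and 6 (0.15); the remaining lags stay at or below 0.10.
The dominant spike at lag 2 indicates a seasonal period of 2.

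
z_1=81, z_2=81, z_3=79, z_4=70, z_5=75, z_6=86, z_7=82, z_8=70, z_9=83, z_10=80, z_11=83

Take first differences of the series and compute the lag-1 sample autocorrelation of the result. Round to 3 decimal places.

-0.298

First differences Δz: 0, -2, -9, 5, 11, -4, -12, 13, -3, 3
Mean of differences = 0.2000
Numerator Σ(Δz_t−Δz̄)(Δz_{t+1}−Δz̄) = -171.8400
Denominator Σ(Δz_t−Δz̄)² = 577.6000
r_1(Δz) = -171.8400 / 577.6000 = -0.298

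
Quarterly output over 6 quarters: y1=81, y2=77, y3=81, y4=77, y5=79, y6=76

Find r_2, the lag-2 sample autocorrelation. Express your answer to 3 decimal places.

0.574

Mean ȳ = (81 + 77 + 81 + 77 + 79 + 76)/6 = 78.5000
Deviations from mean: 2.5000, -1.5000, 2.5000, -1.5000, 0.5000, -2.5000
Σ(y_t−ȳ)(y_{t+2}−ȳ) = (6.2500) + (2.2500) + (1.2500) + (3.7500) = 13.5000
Denominator Σ(y_t−ȳ)² = 23.5000
r_2 = 13.5000 / 23.5000 = 0.574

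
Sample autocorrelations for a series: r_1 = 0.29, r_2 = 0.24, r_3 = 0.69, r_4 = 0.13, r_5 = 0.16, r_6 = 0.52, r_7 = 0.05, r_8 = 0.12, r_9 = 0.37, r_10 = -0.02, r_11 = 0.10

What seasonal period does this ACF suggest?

The largest autocorrelation is r_3 = 0.69, with weaker echoes at lags 6 (0.52) and 9 (0.37); the remaining lags stay at or below 0.29. The elevated value at lag 1 (0.29), dropping to 0.24 at lag 2, reflects decaying short-term dependence rather than seasonality.
The dominant spike at lag 3 indicates a seasonal period of 3.

3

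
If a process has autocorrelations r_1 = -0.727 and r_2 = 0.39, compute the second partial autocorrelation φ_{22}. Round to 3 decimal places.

φ_{22} = (r_2 − r_1²) / (1 − r_1²)
r_1² = (-0.727)² = 0.528529
Numerator = 0.39 − 0.5285 = -0.1385; denominator = 1 − 0.5285 = 0.4715
φ_{22} = -0.1385 / 0.4715 = -0.294

-0.294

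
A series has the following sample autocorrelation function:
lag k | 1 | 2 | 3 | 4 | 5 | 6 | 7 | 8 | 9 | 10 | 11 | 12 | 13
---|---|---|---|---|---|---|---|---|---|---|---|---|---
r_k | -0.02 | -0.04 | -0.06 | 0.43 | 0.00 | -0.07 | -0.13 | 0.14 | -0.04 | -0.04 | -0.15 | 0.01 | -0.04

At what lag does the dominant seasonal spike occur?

The largest autocorrelation is r_4 = 0.43; the remaining lags stay at or below 0.14.
The dominant spike at lag 4 indicates a seasonal period of 4.

4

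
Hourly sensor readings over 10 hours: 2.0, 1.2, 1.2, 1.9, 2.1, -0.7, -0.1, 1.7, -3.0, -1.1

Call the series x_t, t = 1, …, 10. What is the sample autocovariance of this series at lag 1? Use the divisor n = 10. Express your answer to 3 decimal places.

Mean x̄ = (2.0 + 1.2 + 1.2 + 1.9 + 2.1 − 0.7 − 0.1 + 1.7 − 3.0 − 1.1)/10 = 0.5200
Σ_{t=1}^{9}(x_t−x̄)(x_{t+1}−x̄) = 4.2336
γ_1 = 4.2336 / 10 = 0.423

0.423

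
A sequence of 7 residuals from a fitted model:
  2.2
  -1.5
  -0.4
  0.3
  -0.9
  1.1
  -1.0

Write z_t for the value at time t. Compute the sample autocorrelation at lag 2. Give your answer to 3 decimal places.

0.022

Mean z̄ = (2.2 − 1.5 − 0.4 + 0.3 − 0.9 + 1.1 − 1.0)/7 = -0.0286
Deviations from mean: 2.2286, -1.4714, -0.3714, 0.3286, -0.8714, 1.1286, -0.9714
Numerator Σ_{t=1}^{5}(z_t−z̄)(z_{t+2}−z̄) = 0.2298
Denominator Σ(z_t−z̄)² = 10.3543
r_2 = 0.2298 / 10.3543 = 0.022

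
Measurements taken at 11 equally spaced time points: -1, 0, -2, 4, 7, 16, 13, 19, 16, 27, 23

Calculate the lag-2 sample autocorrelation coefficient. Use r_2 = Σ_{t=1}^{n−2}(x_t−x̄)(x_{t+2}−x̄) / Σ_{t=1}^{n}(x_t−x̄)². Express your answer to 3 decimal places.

Mean x̄ = (-1 + 0 − 2 + 4 + 7 + 16 + 13 + 19 + 16 + 27 + 23)/11 = 11.0909
Numerator Σ_{t=1}^{9}(x_t−x̄)(x_{t+2}−x̄) = 480.3471
Denominator Σ(x_t−x̄)² = 1016.9091
r_2 = 480.3471 / 1016.9091 = 0.472

0.472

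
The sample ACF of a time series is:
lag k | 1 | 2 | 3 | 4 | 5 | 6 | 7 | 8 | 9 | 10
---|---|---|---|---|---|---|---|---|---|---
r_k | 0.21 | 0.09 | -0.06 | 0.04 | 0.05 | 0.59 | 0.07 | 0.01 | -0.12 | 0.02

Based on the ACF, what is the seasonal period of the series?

6

The largest autocorrelation is r_6 = 0.59; the remaining lags stay at or below 0.21. The elevated value at lag 1 (0.21), dropping to 0.09 at lag 2, reflects decaying short-term dependence rather than seasonality.
The dominant spike at lag 6 indicates a seasonal period of 6.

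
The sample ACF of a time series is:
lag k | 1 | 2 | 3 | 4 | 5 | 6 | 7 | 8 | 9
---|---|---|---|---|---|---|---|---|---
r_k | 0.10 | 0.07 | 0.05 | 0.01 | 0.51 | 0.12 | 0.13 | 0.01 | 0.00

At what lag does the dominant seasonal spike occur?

5

The largest autocorrelation is r_5 = 0.51; the remaining lags stay at or below 0.13.
The dominant spike at lag 5 indicates a seasonal period of 5.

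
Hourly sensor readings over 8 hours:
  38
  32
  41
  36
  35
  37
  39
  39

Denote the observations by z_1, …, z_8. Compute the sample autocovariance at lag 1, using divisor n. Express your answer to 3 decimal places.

Mean z̄ = (38 + 32 + 41 + 36 + 35 + 37 + 39 + 39)/8 = 37.1250
Σ_{t=1}^{7}(z_t−z̄)(z_{t+1}−z̄) = -22.7656
γ_1 = -22.7656 / 8 = -2.846

-2.846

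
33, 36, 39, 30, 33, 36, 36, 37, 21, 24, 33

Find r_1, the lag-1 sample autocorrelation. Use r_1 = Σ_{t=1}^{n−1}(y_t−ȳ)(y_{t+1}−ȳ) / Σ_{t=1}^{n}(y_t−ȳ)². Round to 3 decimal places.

Mean ȳ = (33 + 36 + 39 + 30 + 33 + 36 + 36 + 37 + 21 + 24 + 33)/11 = 32.5455
Numerator Σ_{t=1}^{10}(y_t−ȳ)(y_{t+1}−ȳ) = 78.5207
Denominator Σ(y_t−ȳ)² = 310.7273
r_1 = 78.5207 / 310.7273 = 0.253

0.253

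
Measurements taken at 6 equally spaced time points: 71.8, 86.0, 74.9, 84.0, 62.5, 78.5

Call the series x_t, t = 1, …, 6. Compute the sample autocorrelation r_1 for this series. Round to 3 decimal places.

Mean x̄ = (71.8 + 86.0 + 74.9 + 84.0 + 62.5 + 78.5)/6 = 76.2833
Deviations from mean: -4.4833, 9.7167, -1.3833, 7.7167, -13.7833, 2.2167
Σ(x_t−x̄)(x_{t+1}−x̄) = (-43.5631) + (-13.4414) + (-10.6747) + (-106.3614) + (-30.5531) = -204.5936
Denominator Σ(x_t−x̄)² = 370.8683
r_1 = -204.5936 / 370.8683 = -0.552

-0.552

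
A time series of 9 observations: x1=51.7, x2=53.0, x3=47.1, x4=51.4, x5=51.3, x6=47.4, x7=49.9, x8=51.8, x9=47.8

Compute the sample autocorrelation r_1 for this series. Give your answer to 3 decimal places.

-0.348

Mean x̄ = (51.7 + 53.0 + 47.1 + 51.4 + 51.3 + 47.4 + 49.9 + 51.8 + 47.8)/9 = 50.1556
Numerator Σ_{t=1}^{8}(x_t−x̄)(x_{t+1}−x̄) = -13.4198
Denominator Σ(x_t−x̄)² = 38.5822
r_1 = -13.4198 / 38.5822 = -0.348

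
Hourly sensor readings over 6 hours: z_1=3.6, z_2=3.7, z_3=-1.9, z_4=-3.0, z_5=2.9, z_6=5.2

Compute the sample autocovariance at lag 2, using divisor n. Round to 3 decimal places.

-6.100

Mean z̄ = (3.6 + 3.7 − 1.9 − 3.0 + 2.9 + 5.2)/6 = 1.7500
Σ_{t=1}^{4}(z_t−z̄)(z_{t+2}−z̄) = -36.6000
γ_2 = -36.6000 / 6 = -6.100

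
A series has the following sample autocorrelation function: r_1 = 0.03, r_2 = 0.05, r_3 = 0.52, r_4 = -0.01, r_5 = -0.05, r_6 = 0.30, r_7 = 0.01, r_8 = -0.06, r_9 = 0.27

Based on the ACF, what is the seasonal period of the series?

3

The largest autocorrelation is r_3 = 0.52, with weaker echoes at lags 6 (0.30) and 9 (0.27); the remaining lags stay at or below 0.05.
The dominant spike at lag 3 indicates a seasonal period of 3.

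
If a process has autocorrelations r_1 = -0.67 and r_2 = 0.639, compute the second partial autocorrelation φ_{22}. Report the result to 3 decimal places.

0.345

φ_{22} = (r_2 − r_1²) / (1 − r_1²)
r_1² = (-0.67)² = 0.4489
Numerator = 0.639 − 0.4489 = 0.1901; denominator = 1 − 0.4489 = 0.5511
φ_{22} = 0.1901 / 0.5511 = 0.345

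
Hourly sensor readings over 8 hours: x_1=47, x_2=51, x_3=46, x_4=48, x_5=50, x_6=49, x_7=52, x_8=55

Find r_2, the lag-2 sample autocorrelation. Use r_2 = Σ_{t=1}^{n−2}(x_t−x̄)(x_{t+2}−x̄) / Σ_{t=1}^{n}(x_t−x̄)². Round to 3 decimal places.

0.086

Mean x̄ = (47 + 51 + 46 + 48 + 50 + 49 + 52 + 55)/8 = 49.7500
Deviations from mean: -2.7500, 1.2500, -3.7500, -1.7500, 0.2500, -0.7500, 2.2500, 5.2500
Σ(x_t−x̄)(x_{t+2}−x̄) = (10.3125) + (-2.1875) + (-0.9375) + (1.3125) + (0.5625) + (-3.9375) = 5.1250
Denominator Σ(x_t−x̄)² = 59.5000
r_2 = 5.1250 / 59.5000 = 0.086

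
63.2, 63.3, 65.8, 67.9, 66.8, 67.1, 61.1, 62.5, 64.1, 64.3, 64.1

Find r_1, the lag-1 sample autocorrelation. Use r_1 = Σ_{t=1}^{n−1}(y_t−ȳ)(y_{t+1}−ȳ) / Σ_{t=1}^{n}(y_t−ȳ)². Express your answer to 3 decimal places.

Mean ȳ = (63.2 + 63.3 + 65.8 + 67.9 + 66.8 + 67.1 + 61.1 + 62.5 + 64.1 + 64.3 + 64.1)/11 = 64.5636
Numerator Σ_{t=1}^{10}(y_t−ȳ)(y_{t+1}−ȳ) = 16.9832
Denominator Σ(y_t−ȳ)² = 44.3055
r_1 = 16.9832 / 44.3055 = 0.383

0.383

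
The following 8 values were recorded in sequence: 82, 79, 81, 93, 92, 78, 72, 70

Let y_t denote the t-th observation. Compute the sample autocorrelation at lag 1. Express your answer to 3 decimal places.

Mean ȳ = (82 + 79 + 81 + 93 + 92 + 78 + 72 + 70)/8 = 80.8750
Deviations from mean: 1.1250, -1.8750, 0.1250, 12.1250, 11.1250, -2.8750, -8.8750, -10.8750
Σ(y_t−ȳ)(y_{t+1}−ȳ) = (-2.1094) + (-0.2344) + (1.5156) + (134.8906) + (-31.9844) + (25.5156) + (96.5156) = 224.1094
Denominator Σ(y_t−ȳ)² = 480.8750
r_1 = 224.1094 / 480.8750 = 0.466

0.466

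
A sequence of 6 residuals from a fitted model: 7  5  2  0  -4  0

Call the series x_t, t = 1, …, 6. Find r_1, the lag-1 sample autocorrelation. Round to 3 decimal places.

Mean x̄ = (7 + 5 + 2 + 0 − 4 + 0)/6 = 1.6667
Σ(x_t−x̄)(x_{t+1}−x̄) = (17.7778) + (1.1111) + (-0.5556) + (9.4444) + (9.4444) = 37.2222
Denominator Σ(x_t−x̄)² = 77.3333
r_1 = 37.2222 / 77.3333 = 0.481

0.481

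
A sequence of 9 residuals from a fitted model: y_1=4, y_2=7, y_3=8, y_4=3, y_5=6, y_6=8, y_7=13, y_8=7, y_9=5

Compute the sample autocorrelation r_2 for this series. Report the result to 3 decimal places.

-0.376

Mean ȳ = (4 + 7 + 8 + 3 + 6 + 8 + 13 + 7 + 5)/9 = 6.7778
Numerator Σ_{t=1}^{7}(y_t−ȳ)(y_{t+2}−ȳ) = -25.4321
Denominator Σ(y_t−ȳ)² = 67.5556
r_2 = -25.4321 / 67.5556 = -0.376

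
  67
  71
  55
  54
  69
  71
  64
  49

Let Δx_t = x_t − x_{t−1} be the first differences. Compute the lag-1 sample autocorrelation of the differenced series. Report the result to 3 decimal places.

First differences Δx: 4, -16, -1, 15, 2, -7, -15
Mean of differences = -2.5714
Numerator Σ(Δx_t−Δx̄)(Δx_{t+1}−Δx̄) = 33.3878
Denominator Σ(Δx_t−Δx̄)² = 729.7143
r_1(Δx) = 33.3878 / 729.7143 = 0.046

0.046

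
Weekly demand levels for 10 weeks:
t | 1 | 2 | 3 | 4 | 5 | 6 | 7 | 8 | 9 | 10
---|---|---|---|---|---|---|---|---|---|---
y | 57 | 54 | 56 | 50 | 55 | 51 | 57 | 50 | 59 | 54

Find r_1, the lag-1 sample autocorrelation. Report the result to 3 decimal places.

-0.637

Mean ȳ = (57 + 54 + 56 + 50 + 55 + 51 + 57 + 50 + 59 + 54)/10 = 54.3000
Numerator Σ_{t=1}^{9}(y_t−ȳ)(y_{t+1}−ȳ) = -56.0900
Denominator Σ(y_t−ȳ)² = 88.1000
r_1 = -56.0900 / 88.1000 = -0.637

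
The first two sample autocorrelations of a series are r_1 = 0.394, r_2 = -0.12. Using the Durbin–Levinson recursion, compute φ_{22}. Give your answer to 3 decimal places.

φ_{22} = (r_2 − r_1²) / (1 − r_1²)
r_1² = (0.394)² = 0.155236
Numerator = -0.12 − 0.1552 = -0.2752; denominator = 1 − 0.1552 = 0.8448
φ_{22} = -0.2752 / 0.8448 = -0.326

-0.326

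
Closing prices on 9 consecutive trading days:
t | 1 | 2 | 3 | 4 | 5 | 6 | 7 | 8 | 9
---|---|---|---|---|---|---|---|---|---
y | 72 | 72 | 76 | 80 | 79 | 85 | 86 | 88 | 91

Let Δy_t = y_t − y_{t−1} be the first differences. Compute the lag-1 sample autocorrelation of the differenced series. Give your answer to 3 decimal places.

First differences Δy: 0, 4, 4, -1, 6, 1, 2, 3
Mean of differences = 2.3750
Numerator Σ(Δy_t−Δȳ)(Δy_{t+1}−Δȳ) = -23.6406
Denominator Σ(Δy_t−Δȳ)² = 37.8750
r_1(Δy) = -23.6406 / 37.8750 = -0.624

-0.624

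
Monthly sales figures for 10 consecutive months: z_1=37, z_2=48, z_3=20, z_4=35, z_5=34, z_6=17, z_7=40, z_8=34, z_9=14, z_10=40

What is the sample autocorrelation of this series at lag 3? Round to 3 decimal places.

Mean z̄ = (37 + 48 + 20 + 35 + 34 + 17 + 40 + 34 + 14 + 40)/10 = 31.9000
Numerator Σ_{t=1}^{7}(z_t−z̄)(z_{t+3}−z̄) = 588.7700
Denominator Σ(z_t−z̄)² = 1118.9000
r_3 = 588.7700 / 1118.9000 = 0.526

0.526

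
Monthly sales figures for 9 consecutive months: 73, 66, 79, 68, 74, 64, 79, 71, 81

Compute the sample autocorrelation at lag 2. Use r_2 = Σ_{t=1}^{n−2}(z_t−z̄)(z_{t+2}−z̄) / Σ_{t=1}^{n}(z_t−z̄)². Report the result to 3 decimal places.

0.534

Mean z̄ = (73 + 66 + 79 + 68 + 74 + 64 + 79 + 71 + 81)/9 = 72.7778
Numerator Σ_{t=1}^{7}(z_t−z̄)(z_{t+2}−z̄) = 157.6790
Denominator Σ(z_t−z̄)² = 295.5556
r_2 = 157.6790 / 295.5556 = 0.534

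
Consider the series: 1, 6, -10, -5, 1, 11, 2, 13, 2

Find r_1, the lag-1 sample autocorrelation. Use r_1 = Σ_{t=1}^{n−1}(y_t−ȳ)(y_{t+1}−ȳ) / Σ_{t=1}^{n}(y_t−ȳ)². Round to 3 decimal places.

Mean ȳ = (1 + 6 − 10 − 5 + 1 + 11 + 2 + 13 + 2)/9 = 2.3333
Numerator Σ_{t=1}^{8}(y_t−ȳ)(y_{t+1}−ȳ) = 28.5556
Denominator Σ(y_t−ȳ)² = 412.0000
r_1 = 28.5556 / 412.0000 = 0.069

0.069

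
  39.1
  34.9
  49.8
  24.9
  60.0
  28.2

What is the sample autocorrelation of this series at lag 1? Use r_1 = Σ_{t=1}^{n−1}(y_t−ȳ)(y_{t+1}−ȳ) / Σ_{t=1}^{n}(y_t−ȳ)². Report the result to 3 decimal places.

-0.818

Mean ȳ = (39.1 + 34.9 + 49.8 + 24.9 + 60.0 + 28.2)/6 = 39.4833
Deviations from mean: -0.3833, -4.5833, 10.3167, -14.5833, 20.5167, -11.2833
Numerator Σ_{t=1}^{5}(y_t−ȳ)(y_{t+1}−ȳ) = -726.6769
Denominator Σ(y_t−ȳ)² = 888.5083
r_1 = -726.6769 / 888.5083 = -0.818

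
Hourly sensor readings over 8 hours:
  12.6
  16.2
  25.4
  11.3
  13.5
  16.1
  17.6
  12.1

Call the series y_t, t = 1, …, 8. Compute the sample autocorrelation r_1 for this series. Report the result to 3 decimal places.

-0.249

Mean ȳ = (12.6 + 16.2 + 25.4 + 11.3 + 13.5 + 16.1 + 17.6 + 12.1)/8 = 15.6000
Deviations from mean: -3.0000, 0.6000, 9.8000, -4.3000, -2.1000, 0.5000, 2.0000, -3.5000
Σ(y_t−ȳ)(y_{t+1}−ȳ) = (-1.8000) + (5.8800) + (-42.1400) + (9.0300) + (-1.0500) + (1.0000) + (-7.0000) = -36.0800
Denominator Σ(y_t−ȳ)² = 144.8000
r_1 = -36.0800 / 144.8000 = -0.249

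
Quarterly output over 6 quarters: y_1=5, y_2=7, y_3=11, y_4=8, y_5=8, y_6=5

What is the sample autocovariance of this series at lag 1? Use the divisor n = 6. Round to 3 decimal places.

Mean ȳ = (5 + 7 + 11 + 8 + 8 + 5)/6 = 7.3333
Deviations: -2.3333, -0.3333, 3.6667, 0.6667, 0.6667, -2.3333
Σ_{t=1}^{5}(y_t−ȳ)(y_{t+1}−ȳ) = 0.8889
γ_1 = 0.8889 / 6 = 0.148

0.148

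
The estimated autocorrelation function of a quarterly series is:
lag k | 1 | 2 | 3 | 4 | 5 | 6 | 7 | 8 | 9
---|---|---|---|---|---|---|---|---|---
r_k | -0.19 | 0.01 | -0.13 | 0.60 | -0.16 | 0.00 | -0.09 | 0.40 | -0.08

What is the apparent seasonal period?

4

The largest autocorrelation is r_4 = 0.60, with a weaker echo at lag 8 (0.40); the remaining lags stay at or below 0.01.
The dominant spike at lag 4 indicates a seasonal period of 4.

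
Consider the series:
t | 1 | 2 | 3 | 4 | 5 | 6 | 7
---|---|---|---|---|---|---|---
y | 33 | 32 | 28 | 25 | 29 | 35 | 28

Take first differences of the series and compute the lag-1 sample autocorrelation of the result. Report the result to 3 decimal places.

First differences Δy: -1, -4, -3, 4, 6, -7
Mean of differences = -0.8333
Numerator Σ(Δy_t−Δȳ)(Δy_{t+1}−Δȳ) = -12.1944
Denominator Σ(Δy_t−Δȳ)² = 122.8333
r_1(Δy) = -12.1944 / 122.8333 = -0.099

-0.099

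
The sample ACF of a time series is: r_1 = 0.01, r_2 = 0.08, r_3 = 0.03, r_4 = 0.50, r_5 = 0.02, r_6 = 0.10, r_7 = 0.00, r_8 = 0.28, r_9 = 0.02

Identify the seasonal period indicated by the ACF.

The largest autocorrelation is r_4 = 0.50, with a weaker echo at lag 8 (0.28); the remaining lags stay at or below 0.10.
The dominant spike at lag 4 indicates a seasonal period of 4.

4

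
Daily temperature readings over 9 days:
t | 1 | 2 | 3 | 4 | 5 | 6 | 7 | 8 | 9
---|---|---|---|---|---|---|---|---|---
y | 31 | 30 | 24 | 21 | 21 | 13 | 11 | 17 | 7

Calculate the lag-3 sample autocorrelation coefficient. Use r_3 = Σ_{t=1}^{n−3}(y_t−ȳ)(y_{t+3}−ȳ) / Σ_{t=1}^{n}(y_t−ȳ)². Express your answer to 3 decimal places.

0.125

Mean ȳ = (31 + 30 + 24 + 21 + 21 + 13 + 11 + 17 + 7)/9 = 19.4444
Numerator Σ_{t=1}^{6}(y_t−ȳ)(y_{t+3}−ȳ) = 68.2963
Denominator Σ(y_t−ȳ)² = 544.2222
r_3 = 68.2963 / 544.2222 = 0.125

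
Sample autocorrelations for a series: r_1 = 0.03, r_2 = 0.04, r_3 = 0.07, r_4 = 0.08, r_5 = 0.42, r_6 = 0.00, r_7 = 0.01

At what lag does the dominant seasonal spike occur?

The largest autocorrelation is r_5 = 0.42; the remaining lags stay at or below 0.08.
The dominant spike at lag 5 indicates a seasonal period of 5.

5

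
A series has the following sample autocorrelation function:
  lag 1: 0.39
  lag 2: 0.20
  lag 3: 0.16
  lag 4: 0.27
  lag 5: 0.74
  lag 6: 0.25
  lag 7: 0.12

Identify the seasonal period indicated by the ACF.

5

The largest autocorrelation is r_5 = 0.74; the remaining lags stay at or below 0.39. The elevated value at lag 1 (0.39), dropping to 0.20 at lag 2, reflects decaying short-term dependence rather than seasonality.
The dominant spike at lag 5 indicates a seasonal period of 5.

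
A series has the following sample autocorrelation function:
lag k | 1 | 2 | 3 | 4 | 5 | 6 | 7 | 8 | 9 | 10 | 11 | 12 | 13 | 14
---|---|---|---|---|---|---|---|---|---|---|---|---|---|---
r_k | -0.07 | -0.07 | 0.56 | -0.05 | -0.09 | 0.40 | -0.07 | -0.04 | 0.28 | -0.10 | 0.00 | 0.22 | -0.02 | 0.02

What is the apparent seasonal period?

The largest autocorrelation is r_3 = 0.56, with weaker echoes at lags 6 (0.40), 9 (0.28) and 12 (0.22); the remaining lags stay at or below 0.02.
The dominant spike at lag 3 indicates a seasonal period of 3.

3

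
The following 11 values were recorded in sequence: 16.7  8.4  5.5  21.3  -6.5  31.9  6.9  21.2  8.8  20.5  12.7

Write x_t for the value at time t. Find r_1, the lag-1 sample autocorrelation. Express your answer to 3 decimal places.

-0.753

Mean x̄ = (16.7 + 8.4 + 5.5 + 21.3 − 6.5 + 31.9 + 6.9 + 21.2 + 8.8 + 20.5 + 12.7)/11 = 13.4000
Numerator Σ_{t=1}^{10}(x_t−x̄)(x_{t+1}−x̄) = -809.2300
Denominator Σ(x_t−x̄)² = 1074.1200
r_1 = -809.2300 / 1074.1200 = -0.753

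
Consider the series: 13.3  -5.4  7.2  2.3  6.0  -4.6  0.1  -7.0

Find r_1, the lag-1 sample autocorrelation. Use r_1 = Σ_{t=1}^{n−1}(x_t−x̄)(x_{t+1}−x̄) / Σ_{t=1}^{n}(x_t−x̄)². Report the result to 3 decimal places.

-0.340

Mean x̄ = (13.3 − 5.4 + 7.2 + 2.3 + 6.0 − 4.6 + 0.1 − 7.0)/8 = 1.4875
Deviations from mean: 11.8125, -6.8875, 5.7125, 0.8125, 4.5125, -6.0875, -1.3875, -8.4875
Σ(x_t−x̄)(x_{t+1}−x̄) = (-81.3586) + (-39.3448) + (4.6414) + (3.6664) + (-27.4698) + (8.4464) + (11.7764) = -119.6427
Denominator Σ(x_t−x̄)² = 351.6488
r_1 = -119.6427 / 351.6488 = -0.340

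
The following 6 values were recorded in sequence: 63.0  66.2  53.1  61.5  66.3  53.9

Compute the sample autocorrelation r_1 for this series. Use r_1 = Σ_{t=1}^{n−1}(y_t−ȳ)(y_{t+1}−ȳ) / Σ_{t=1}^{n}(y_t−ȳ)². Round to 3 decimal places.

Mean ȳ = (63.0 + 66.2 + 53.1 + 61.5 + 66.3 + 53.9)/6 = 60.6667
Σ(y_t−ȳ)(y_{t+1}−ȳ) = (12.9111) + (-41.8689) + (-6.3056) + (4.6944) + (-38.1189) = -68.6878
Denominator Σ(y_t−ȳ)² = 171.5333
r_1 = -68.6878 / 171.5333 = -0.400

-0.400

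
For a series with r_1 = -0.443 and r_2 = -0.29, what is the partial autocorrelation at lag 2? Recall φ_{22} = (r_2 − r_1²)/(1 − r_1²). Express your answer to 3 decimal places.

-0.605

φ_{22} = (r_2 − r_1²) / (1 − r_1²)
r_1² = (-0.443)² = 0.196249
Numerator = -0.29 − 0.1962 = -0.4862; denominator = 1 − 0.1962 = 0.8038
φ_{22} = -0.4862 / 0.8038 = -0.605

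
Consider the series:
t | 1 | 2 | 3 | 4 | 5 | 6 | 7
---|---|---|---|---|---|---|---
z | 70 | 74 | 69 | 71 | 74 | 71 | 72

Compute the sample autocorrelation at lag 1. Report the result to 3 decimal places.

-0.535

Mean z̄ = (70 + 74 + 69 + 71 + 74 + 71 + 72)/7 = 71.5714
Σ(z_t−z̄)(z_{t+1}−z̄) = (-3.8163) + (-6.2449) + (1.4694) + (-1.3878) + (-1.3878) + (-0.2449) = -11.6122
Denominator Σ(z_t−z̄)² = 21.7143
r_1 = -11.6122 / 21.7143 = -0.535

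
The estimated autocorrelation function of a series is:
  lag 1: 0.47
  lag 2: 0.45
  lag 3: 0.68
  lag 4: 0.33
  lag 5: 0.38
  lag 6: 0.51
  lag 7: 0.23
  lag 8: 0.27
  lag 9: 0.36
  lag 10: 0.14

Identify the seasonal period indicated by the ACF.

3

The largest autocorrelation is r_3 = 0.68, with a weaker echo at lag 6 (0.51); the remaining lags stay at or below 0.47. The elevated value at lag 1 (0.47), dropping to 0.45 at lag 2, reflects decaying short-term dependence rather than seasonality.
The dominant spike at lag 3 indicates a seasonal period of 3.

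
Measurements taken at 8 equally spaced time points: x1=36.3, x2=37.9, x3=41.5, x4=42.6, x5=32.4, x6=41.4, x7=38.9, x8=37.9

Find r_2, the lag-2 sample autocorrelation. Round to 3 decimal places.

Mean x̄ = (36.3 + 37.9 + 41.5 + 42.6 + 32.4 + 41.4 + 38.9 + 37.9)/8 = 38.6125
Σ(x_t−x̄)(x_{t+2}−x̄) = (-6.6773) + (-2.8411) + (-17.9386) + (11.1152) + (-1.7861) + (-1.9861) = -20.1141
Denominator Σ(x_t−x̄)² = 77.0488
r_2 = -20.1141 / 77.0488 = -0.261

-0.261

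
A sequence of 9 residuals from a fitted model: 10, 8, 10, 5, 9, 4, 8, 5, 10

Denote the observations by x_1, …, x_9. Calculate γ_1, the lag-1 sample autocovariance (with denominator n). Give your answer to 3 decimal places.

Mean x̄ = (10 + 8 + 10 + 5 + 9 + 4 + 8 + 5 + 10)/9 = 7.6667
Σ_{t=1}^{8}(x_t−x̄)(x_{t+1}−x̄) = -21.4444
γ_1 = -21.4444 / 9 = -2.383

-2.383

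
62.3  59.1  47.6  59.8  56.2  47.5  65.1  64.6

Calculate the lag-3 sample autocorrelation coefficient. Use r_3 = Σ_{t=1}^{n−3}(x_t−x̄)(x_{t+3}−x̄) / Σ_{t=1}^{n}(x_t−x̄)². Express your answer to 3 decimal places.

Mean x̄ = (62.3 + 59.1 + 47.6 + 59.8 + 56.2 + 47.5 + 65.1 + 64.6)/8 = 57.7750
Deviations from mean: 4.5250, 1.3250, -10.1750, 2.0250, -1.5750, -10.2750, 7.3250, 6.8250
Σ(x_t−x̄)(x_{t+3}−x̄) = (9.1631) + (-2.0869) + (104.5481) + (14.8331) + (-10.7494) = 115.7081
Denominator Σ(x_t−x̄)² = 338.1550
r_3 = 115.7081 / 338.1550 = 0.342

0.342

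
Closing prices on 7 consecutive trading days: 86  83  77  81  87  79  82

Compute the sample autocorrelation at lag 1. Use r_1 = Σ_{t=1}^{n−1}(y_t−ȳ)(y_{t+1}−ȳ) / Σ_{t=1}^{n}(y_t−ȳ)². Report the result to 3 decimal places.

-0.203

Mean ȳ = (86 + 83 + 77 + 81 + 87 + 79 + 82)/7 = 82.1429
Numerator Σ_{t=1}^{6}(y_t−ȳ)(y_{t+1}−ȳ) = -15.5918
Denominator Σ(y_t−ȳ)² = 76.8571
r_1 = -15.5918 / 76.8571 = -0.203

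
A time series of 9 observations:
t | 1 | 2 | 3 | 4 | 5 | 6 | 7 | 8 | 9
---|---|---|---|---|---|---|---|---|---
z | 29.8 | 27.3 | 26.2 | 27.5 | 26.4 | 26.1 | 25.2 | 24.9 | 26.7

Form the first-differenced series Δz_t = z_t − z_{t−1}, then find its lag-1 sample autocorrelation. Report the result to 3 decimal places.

-0.064

First differences Δz: -2.5, -1.1, 1.3, -1.1, -0.3, -0.9, -0.3, 1.8
Mean of differences = -0.3875
Numerator Σ(Δz_t−Δz̄)(Δz_{t+1}−Δz̄) = -0.8602
Denominator Σ(Δz_t−Δz̄)² = 13.3888
r_1(Δz) = -0.8602 / 13.3888 = -0.064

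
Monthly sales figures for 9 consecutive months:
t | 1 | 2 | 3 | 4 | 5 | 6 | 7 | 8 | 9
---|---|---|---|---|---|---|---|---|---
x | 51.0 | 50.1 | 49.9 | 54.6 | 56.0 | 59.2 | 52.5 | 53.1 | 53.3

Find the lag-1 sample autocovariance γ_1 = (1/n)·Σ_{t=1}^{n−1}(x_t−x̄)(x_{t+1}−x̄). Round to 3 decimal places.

Mean x̄ = (51.0 + 50.1 + 49.9 + 54.6 + 56.0 + 59.2 + 52.5 + 53.1 + 53.3)/9 = 53.3000
Σ_{t=1}^{8}(x_t−x̄)(x_{t+1}−x̄) = 28.7000
γ_1 = 28.7000 / 9 = 3.189

3.189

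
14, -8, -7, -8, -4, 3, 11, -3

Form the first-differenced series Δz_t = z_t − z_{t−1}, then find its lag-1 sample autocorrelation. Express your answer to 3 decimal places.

-0.019

First differences Δz: -22, 1, -1, 4, 7, 8, -14
Mean of differences = -2.4286
Numerator Σ(Δz_t−Δz̄)(Δz_{t+1}−Δz̄) = -14.7551
Denominator Σ(Δz_t−Δz̄)² = 769.7143
r_1(Δz) = -14.7551 / 769.7143 = -0.019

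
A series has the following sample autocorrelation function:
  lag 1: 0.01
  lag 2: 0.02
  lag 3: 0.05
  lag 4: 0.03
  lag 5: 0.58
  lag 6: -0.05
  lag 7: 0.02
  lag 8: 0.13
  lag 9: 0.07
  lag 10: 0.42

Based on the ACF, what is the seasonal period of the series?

The largest autocorrelation is r_5 = 0.58, with a weaker echo at lag 10 (0.42); the remaining lags stay at or below 0.13.
The dominant spike at lag 5 indicates a seasonal period of 5.

5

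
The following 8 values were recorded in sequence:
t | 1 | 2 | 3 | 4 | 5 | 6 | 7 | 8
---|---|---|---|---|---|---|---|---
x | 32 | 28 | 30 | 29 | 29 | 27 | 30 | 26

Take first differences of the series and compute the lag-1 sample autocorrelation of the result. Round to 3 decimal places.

First differences Δx: -4, 2, -1, 0, -2, 3, -4
Mean of differences = -0.8571
Numerator Σ(Δx_t−Δx̄)(Δx_{t+1}−Δx̄) = -27.0204
Denominator Σ(Δx_t−Δx̄)² = 44.8571
r_1(Δx) = -27.0204 / 44.8571 = -0.602

-0.602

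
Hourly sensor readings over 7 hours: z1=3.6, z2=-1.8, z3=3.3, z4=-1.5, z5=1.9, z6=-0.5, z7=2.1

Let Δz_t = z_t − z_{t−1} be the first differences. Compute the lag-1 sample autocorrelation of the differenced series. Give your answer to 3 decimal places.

-0.809

First differences Δz: -5.4, 5.1, -4.8, 3.4, -2.4, 2.6
Mean of differences = -0.2500
Numerator Σ(Δz_t−Δz̄)(Δz_{t+1}−Δz̄) = -82.4775
Denominator Σ(Δz_t−Δz̄)² = 101.9150
r_1(Δz) = -82.4775 / 101.9150 = -0.809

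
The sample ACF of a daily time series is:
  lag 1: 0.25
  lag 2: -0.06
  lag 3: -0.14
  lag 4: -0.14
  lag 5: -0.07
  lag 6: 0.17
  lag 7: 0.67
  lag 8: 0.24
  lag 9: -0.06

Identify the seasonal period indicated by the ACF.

The largest autocorrelation is r_7 = 0.67; the remaining lags stay at or below 0.25.
The dominant spike at lag 7 indicates a seasonal period of 7.

7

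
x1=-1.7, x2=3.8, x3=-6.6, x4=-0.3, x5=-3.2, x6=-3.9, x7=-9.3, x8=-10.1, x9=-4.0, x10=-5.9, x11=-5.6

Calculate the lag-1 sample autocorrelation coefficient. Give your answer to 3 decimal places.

Mean x̄ = (-1.7 + 3.8 − 6.6 − 0.3 − 3.2 − 3.9 − 9.3 − 10.1 − 4.0 − 5.9 − 5.6)/11 = -4.2545
Numerator Σ_{t=1}^{10}(x_t−x̄)(x_{t+1}−x̄) = 24.9643
Denominator Σ(x_t−x̄)² = 157.9873
r_1 = 24.9643 / 157.9873 = 0.158

0.158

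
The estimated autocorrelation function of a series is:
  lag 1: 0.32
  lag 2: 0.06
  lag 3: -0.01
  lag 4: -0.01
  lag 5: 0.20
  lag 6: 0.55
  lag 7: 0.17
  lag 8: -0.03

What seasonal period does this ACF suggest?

6

The largest autocorrelation is r_6 = 0.55; the remaining lags stay at or below 0.32. The elevated value at lag 1 (0.32), dropping to 0.06 at lag 2, reflects decaying short-term dependence rather than seasonality.
The dominant spike at lag 6 indicates a seasonal period of 6.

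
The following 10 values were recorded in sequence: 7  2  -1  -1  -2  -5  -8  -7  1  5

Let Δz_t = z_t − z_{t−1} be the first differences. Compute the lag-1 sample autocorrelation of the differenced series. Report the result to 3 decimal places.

First differences Δz: -5, -3, 0, -1, -3, -3, 1, 8, 4
Mean of differences = -0.2222
Numerator Σ(Δz_t−Δz̄)(Δz_{t+1}−Δz̄) = 63.7284
Denominator Σ(Δz_t−Δz̄)² = 133.5556
r_1(Δz) = 63.7284 / 133.5556 = 0.477

0.477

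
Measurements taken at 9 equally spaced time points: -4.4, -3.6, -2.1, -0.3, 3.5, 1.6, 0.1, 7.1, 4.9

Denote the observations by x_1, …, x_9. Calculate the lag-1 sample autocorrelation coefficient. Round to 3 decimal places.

0.487

Mean x̄ = (-4.4 − 3.6 − 2.1 − 0.3 + 3.5 + 1.6 + 0.1 + 7.1 + 4.9)/9 = 0.7556
Numerator Σ_{t=1}^{8}(x_t−x̄)(x_{t+1}−x̄) = 58.9091
Denominator Σ(x_t−x̄)² = 120.9222
r_1 = 58.9091 / 120.9222 = 0.487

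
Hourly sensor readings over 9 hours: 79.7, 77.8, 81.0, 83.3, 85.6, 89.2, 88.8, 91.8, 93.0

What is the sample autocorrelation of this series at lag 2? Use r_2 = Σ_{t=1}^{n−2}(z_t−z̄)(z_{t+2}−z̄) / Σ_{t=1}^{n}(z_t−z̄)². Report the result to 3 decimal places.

Mean z̄ = (79.7 + 77.8 + 81.0 + 83.3 + 85.6 + 89.2 + 88.8 + 91.8 + 93.0)/9 = 85.5778
Σ(z_t−z̄)(z_{t+2}−z̄) = (26.9072) + (17.7160) + (-0.1017) + (-8.2506) + (0.0716) + (22.5383) + (23.9160) = 82.7968
Denominator Σ(z_t−z̄)² = 238.4956
r_2 = 82.7968 / 238.4956 = 0.347

0.347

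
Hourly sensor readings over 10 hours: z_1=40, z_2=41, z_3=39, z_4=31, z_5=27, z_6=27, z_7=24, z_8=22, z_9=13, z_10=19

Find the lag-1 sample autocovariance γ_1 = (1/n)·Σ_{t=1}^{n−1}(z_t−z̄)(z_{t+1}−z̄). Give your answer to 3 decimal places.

58.291

Mean z̄ = (40 + 41 + 39 + 31 + 27 + 27 + 24 + 22 + 13 + 19)/10 = 28.3000
Σ_{t=1}^{9}(z_t−z̄)(z_{t+1}−z̄) = 582.9100
γ_1 = 582.9100 / 10 = 58.291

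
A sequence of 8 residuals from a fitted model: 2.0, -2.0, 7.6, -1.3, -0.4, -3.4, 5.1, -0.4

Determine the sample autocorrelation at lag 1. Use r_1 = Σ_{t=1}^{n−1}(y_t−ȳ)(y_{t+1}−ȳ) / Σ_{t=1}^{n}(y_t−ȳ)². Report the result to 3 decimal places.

-0.530

Mean ȳ = (2.0 − 2.0 + 7.6 − 1.3 − 0.4 − 3.4 + 5.1 − 0.4)/8 = 0.9000
Numerator Σ_{t=1}^{7}(y_t−ȳ)(y_{t+1}−ȳ) = -52.4300
Denominator Σ(y_t−ȳ)² = 98.8600
r_1 = -52.4300 / 98.8600 = -0.530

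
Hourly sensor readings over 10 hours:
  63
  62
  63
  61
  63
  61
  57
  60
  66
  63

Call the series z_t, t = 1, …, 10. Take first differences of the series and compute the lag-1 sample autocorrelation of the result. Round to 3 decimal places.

-0.179

First differences Δz: -1, 1, -2, 2, -2, -4, 3, 6, -3
Mean of differences = 0.0000
Numerator Σ(Δz_t−Δz̄)(Δz_{t+1}−Δz̄) = -15.0000
Denominator Σ(Δz_t−Δz̄)² = 84.0000
r_1(Δz) = -15.0000 / 84.0000 = -0.179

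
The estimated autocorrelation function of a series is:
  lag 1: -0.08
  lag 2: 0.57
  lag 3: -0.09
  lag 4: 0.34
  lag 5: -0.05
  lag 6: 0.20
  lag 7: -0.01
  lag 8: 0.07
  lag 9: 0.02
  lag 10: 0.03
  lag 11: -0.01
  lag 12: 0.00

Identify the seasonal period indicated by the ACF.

The largest autocorrelation is r_2 = 0.57, with weaker echoes at lags 4 (0.34) and 6 (0.20); the remaining lags stay at or below 0.07.
The dominant spike at lag 2 indicates a seasonal period of 2.

2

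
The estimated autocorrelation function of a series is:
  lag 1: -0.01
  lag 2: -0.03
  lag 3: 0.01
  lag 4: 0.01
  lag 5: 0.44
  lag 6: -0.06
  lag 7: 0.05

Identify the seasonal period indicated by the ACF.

The largest autocorrelation is r_5 = 0.44; the remaining lags stay at or below 0.05.
The dominant spike at lag 5 indicates a seasonal period of 5.

5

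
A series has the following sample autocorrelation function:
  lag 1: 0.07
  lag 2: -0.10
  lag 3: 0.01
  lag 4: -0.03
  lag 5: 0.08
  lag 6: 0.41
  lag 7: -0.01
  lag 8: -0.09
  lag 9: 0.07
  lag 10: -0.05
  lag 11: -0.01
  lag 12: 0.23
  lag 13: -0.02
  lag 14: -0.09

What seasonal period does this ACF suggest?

6

The largest autocorrelation is r_6 = 0.41, with a weaker echo at lag 12 (0.23); the remaining lags stay at or below 0.08.
The dominant spike at lag 6 indicates a seasonal period of 6.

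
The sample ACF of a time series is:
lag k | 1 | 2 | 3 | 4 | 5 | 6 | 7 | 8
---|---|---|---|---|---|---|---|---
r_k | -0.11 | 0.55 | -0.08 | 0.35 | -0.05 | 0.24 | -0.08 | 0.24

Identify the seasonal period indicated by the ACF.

The largest autocorrelation is r_2 = 0.55, with weaker echoes at lags 4 (0.35), 6 (0.24) and 8 (0.24); the remaining lags stay at or below -0.05.
The dominant spike at lag 2 indicates a seasonal period of 2.

2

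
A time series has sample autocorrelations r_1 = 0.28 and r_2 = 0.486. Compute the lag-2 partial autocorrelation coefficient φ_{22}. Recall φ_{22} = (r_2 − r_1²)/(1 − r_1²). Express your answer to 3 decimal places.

φ_{22} = (r_2 − r_1²) / (1 − r_1²)
r_1² = (0.28)² = 0.0784
Numerator = 0.486 − 0.0784 = 0.4076; denominator = 1 − 0.0784 = 0.9216
φ_{22} = 0.4076 / 0.9216 = 0.442

0.442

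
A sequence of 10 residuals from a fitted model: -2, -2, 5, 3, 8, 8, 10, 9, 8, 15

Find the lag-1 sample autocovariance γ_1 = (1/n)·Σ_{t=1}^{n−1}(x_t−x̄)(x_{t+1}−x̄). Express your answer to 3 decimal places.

11.676

Mean x̄ = (-2 − 2 + 5 + 3 + 8 + 8 + 10 + 9 + 8 + 15)/10 = 6.2000
Σ_{t=1}^{9}(x_t−x̄)(x_{t+1}−x̄) = 116.7600
γ_1 = 116.7600 / 10 = 11.676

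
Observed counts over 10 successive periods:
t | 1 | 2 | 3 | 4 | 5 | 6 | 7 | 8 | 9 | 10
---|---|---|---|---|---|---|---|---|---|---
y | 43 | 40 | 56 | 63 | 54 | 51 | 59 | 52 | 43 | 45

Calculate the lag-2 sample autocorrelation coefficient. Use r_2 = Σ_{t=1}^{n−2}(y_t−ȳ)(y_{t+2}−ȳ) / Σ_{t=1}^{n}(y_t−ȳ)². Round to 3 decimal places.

-0.364

Mean ȳ = (43 + 40 + 56 + 63 + 54 + 51 + 59 + 52 + 43 + 45)/10 = 50.6000
Numerator Σ_{t=1}^{8}(y_t−ȳ)(y_{t+2}−ȳ) = -191.7200
Denominator Σ(y_t−ȳ)² = 526.4000
r_2 = -191.7200 / 526.4000 = -0.364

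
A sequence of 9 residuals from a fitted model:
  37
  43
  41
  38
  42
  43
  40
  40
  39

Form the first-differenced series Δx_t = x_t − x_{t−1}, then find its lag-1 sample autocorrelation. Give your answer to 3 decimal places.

First differences Δx: 6, -2, -3, 4, 1, -3, 0, -1
Mean of differences = 0.2500
Numerator Σ(Δx_t−Δx̄)(Δx_{t+1}−Δx̄) = -16.3125
Denominator Σ(Δx_t−Δx̄)² = 75.5000
r_1(Δx) = -16.3125 / 75.5000 = -0.216

-0.216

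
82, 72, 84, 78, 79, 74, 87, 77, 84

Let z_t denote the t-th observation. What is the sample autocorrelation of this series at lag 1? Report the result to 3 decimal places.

Mean z̄ = (82 + 72 + 84 + 78 + 79 + 74 + 87 + 77 + 84)/9 = 79.6667
Numerator Σ_{t=1}^{8}(z_t−z̄)(z_{t+1}−z̄) = -126.1111
Denominator Σ(z_t−z̄)² = 198.0000
r_1 = -126.1111 / 198.0000 = -0.637

-0.637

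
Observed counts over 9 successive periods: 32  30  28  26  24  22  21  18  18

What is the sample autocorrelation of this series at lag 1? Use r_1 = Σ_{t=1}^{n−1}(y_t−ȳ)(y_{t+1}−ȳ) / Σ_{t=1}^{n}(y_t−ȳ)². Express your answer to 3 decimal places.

0.684

Mean ȳ = (32 + 30 + 28 + 26 + 24 + 22 + 21 + 18 + 18)/9 = 24.3333
Numerator Σ_{t=1}^{8}(y_t−ȳ)(y_{t+1}−ȳ) = 139.5556
Denominator Σ(y_t−ȳ)² = 204.0000
r_1 = 139.5556 / 204.0000 = 0.684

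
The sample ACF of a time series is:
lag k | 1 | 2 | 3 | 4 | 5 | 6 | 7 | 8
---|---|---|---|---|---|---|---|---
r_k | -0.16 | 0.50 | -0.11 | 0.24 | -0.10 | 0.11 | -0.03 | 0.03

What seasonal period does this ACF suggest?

2

The largest autocorrelation is r_2 = 0.50, with a weaker echo at lag 4 (0.24); the remaining lags stay at or below 0.11.
The dominant spike at lag 2 indicates a seasonal period of 2.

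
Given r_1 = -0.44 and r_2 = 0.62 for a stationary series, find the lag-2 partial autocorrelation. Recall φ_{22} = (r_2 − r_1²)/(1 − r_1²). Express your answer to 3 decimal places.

φ_{22} = (r_2 − r_1²) / (1 − r_1²)
r_1² = (-0.44)² = 0.1936
Numerator = 0.62 − 0.1936 = 0.4264; denominator = 1 − 0.1936 = 0.8064
φ_{22} = 0.4264 / 0.8064 = 0.529

0.529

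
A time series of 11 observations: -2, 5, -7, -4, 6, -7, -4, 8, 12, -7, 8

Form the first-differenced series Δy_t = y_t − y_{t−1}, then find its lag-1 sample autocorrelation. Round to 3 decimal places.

First differences Δy: 7, -12, 3, 10, -13, 3, 12, 4, -19, 15
Mean of differences = 1.0000
Numerator Σ(Δy_t−Δȳ)(Δy_{t+1}−Δȳ) = -525.0000
Denominator Σ(Δy_t−Δȳ)² = 1216.0000
r_1(Δy) = -525.0000 / 1216.0000 = -0.432

-0.432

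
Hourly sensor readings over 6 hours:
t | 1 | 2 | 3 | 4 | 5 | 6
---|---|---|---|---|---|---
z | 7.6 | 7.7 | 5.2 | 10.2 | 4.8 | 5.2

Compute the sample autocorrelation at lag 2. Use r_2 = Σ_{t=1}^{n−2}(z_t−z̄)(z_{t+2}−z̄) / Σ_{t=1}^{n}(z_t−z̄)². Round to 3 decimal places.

-0.019

Mean z̄ = (7.6 + 7.7 + 5.2 + 10.2 + 4.8 + 5.2)/6 = 6.7833
Deviations from mean: 0.8167, 0.9167, -1.5833, 3.4167, -1.9833, -1.5833
Numerator Σ_{t=1}^{4}(z_t−z̄)(z_{t+2}−z̄) = -0.4306
Denominator Σ(z_t−z̄)² = 22.1283
r_2 = -0.4306 / 22.1283 = -0.019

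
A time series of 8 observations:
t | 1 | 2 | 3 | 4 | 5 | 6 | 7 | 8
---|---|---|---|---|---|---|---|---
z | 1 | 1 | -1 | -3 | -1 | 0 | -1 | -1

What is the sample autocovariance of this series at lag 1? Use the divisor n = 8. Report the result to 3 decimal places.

Mean z̄ = (1 + 1 − 1 − 3 − 1 + 0 − 1 − 1)/8 = -0.6250
Σ_{t=1}^{7}(z_t−z̄)(z_{t+1}−z̄) = 3.4844
γ_1 = 3.4844 / 8 = 0.436

0.436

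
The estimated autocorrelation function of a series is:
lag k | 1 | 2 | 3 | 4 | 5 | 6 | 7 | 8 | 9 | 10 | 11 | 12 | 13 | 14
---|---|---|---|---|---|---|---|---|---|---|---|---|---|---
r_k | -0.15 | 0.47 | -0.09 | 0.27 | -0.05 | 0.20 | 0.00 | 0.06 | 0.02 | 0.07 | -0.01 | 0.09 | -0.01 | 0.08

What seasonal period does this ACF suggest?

The largest autocorrelation is r_2 = 0.47, with weaker echoes at lags 4 (0.27) and 6 (0.20); the remaining lags stay at or below 0.09.
The dominant spike at lag 2 indicates a seasonal period of 2.

2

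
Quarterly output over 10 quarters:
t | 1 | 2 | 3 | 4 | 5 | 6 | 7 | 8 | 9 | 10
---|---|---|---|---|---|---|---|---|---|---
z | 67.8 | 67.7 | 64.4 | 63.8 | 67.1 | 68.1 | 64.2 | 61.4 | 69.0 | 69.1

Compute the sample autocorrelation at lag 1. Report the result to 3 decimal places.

Mean z̄ = (67.8 + 67.7 + 64.4 + 63.8 + 67.1 + 68.1 + 64.2 + 61.4 + 69.0 + 69.1)/10 = 66.2600
Numerator Σ_{t=1}^{9}(z_t−z̄)(z_{t+1}−z̄) = 4.2804
Denominator Σ(z_t−z̄)² = 61.4840
r_1 = 4.2804 / 61.4840 = 0.070

0.070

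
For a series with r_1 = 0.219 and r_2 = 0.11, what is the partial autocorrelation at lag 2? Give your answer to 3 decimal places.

0.065

φ_{22} = (r_2 − r_1²) / (1 − r_1²)
r_1² = (0.219)² = 0.047961
Numerator = 0.11 − 0.0480 = 0.0620; denominator = 1 − 0.0480 = 0.9520
φ_{22} = 0.0620 / 0.9520 = 0.065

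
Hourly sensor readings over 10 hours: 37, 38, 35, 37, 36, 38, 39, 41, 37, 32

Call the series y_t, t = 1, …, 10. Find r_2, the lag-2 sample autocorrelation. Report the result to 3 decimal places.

Mean ȳ = (37 + 38 + 35 + 37 + 36 + 38 + 39 + 41 + 37 + 32)/10 = 37.0000
Numerator Σ_{t=1}^{8}(y_t−ȳ)(y_{t+2}−ȳ) = -16.0000
Denominator Σ(y_t−ȳ)² = 52.0000
r_2 = -16.0000 / 52.0000 = -0.308

-0.308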